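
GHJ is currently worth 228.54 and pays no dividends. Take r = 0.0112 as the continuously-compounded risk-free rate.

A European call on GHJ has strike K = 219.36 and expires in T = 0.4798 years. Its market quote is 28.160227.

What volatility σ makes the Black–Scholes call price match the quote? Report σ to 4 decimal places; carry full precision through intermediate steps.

At σ = 0.3673 the Black–Scholes value reproduces the quote:
σ√T = 0.3673·√0.4798 = 0.254420
d₁ = (ln(S/K) + (r+σ²/2)T) / (σ√T) = (ln(228.54/219.36) + (0.0112+0.3673²/2)·0.4798) / 0.254420 = (0.040997 + 0.037738) / 0.254420 = 0.309471
d₂ = d₁ − σ√T = 0.309471 − 0.254420 = 0.055051
e^{−rT} = 0.994641
N(d₁) = 0.621518,  N(d₂) = 0.521951
V = S·N(d₁) − K·e^{−rT}·N(d₂) = 142.041792 − 113.881565 = 28.160227 (the quoted price), and the Black–Scholes price is strictly increasing in σ, so σ is unique

sigma = 0.3673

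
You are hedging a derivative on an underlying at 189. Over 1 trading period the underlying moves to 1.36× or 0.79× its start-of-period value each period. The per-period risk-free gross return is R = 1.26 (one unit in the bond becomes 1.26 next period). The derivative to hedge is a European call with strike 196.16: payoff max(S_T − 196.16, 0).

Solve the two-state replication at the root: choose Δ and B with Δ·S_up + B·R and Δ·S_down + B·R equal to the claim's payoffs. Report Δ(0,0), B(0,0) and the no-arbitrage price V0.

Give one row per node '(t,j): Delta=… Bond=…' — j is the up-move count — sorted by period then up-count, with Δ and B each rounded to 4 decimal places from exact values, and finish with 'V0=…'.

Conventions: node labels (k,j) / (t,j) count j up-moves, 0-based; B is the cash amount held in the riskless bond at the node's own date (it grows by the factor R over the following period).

Arbitrage-free pricing uses the up-move probability p* = (R−d)/(u−d) = 0.8246, discounting each step at R = 1.26.
Expiry values: V(1,0)=0.0000, V(1,1)=60.8800
  t=0,j=0: stock 189.0000 → up 257.0400 (V=60.8800), down 149.3100 (V=0.0000). Price 39.8407; hedge Δ=0.5651, bond B=-66.9663.
Verification: the root portfolio costs Δ(0,0)·S0 + B(0,0) = 39.8407, matching V0.

(0,0): Delta=0.5651 Bond=-66.9663
V0=39.8407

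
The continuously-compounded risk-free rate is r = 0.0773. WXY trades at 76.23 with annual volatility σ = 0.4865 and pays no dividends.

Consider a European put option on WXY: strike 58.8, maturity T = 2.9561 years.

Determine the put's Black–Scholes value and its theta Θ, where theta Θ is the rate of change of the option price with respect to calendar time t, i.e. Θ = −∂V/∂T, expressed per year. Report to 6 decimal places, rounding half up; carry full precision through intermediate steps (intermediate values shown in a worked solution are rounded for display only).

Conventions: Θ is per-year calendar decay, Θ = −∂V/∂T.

σ√T = 0.4865·√2.9561 = 0.836455
d₁ = (ln(S/K) + (r+σ²/2)T) / (σ√T) = (ln(76.23/58.8) + (0.0773+0.4865²/2)·2.9561) / 0.836455 = (0.259613 + 0.578335) / 0.836455 = 1.001785
d₂ = d₁ − σ√T = 1.001785 − 0.836455 = 0.165331
e^{−rT} = 0.795721
N(−d₁) = 0.158224,  N(−d₂) = 0.434342
Put price V = K·e^{−rT}·N(−d₂) − S·N(−d₁) = 20.322162 − 12.061389 = 8.260773
φ(d₁) = (1/√(2π))·e^{−d₁²/2} = 0.241539
Θ = −S·φ(d₁)·σ/(2√T) + r·K·e^{−rT}·N(−d₂) = −2.604990 + 1.570903 = -1.034087

price = 8.260773
Θ = -1.034087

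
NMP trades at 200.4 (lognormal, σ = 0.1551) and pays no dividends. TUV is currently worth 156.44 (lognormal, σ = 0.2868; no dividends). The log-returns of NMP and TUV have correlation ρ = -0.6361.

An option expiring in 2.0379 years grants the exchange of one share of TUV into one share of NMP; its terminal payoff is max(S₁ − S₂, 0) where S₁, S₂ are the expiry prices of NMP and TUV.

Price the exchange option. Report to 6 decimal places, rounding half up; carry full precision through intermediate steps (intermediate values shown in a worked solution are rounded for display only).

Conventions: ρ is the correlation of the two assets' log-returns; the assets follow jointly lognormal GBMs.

σ_eff = √(σ₁² + σ₂² − 2ρσ₁σ₂) = √(0.1551² + 0.2868² − 2·-0.6361·0.1551·0.2868) = 0.403610
d₁ = (ln(S₁/S₂) + (q₂ − q₁ + σ_eff²/2)T) / (σ_eff√T) = (ln(200.4/156.44) + (0.0 − 0.0 + 0.081451)·2.0379) / 0.576174 = 0.717893
d₂ = d₁ − σ_eff√T = 0.717893 − 0.576174 = 0.141719
N(d₁) = 0.763588,  N(d₂) = 0.556349
V = S₁·e^{−q₁T}·N(d₁) − S₂·e^{−q₂T}·N(d₂) = 153.023089 − 87.035236 = 65.987853
Key observation: the rate r is irrelevant here: denominating values in TUV turns the exchange into a ratio option on S₁/S₂, and discounting at r drops out.

exchange price = 65.987853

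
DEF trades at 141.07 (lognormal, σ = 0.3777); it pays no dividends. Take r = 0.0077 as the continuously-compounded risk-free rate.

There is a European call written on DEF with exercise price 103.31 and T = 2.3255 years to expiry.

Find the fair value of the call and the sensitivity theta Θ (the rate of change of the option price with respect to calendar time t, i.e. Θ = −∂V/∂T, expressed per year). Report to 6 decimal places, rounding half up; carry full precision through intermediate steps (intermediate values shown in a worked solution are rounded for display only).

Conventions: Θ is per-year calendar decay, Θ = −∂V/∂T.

σ√T = 0.3777·√2.3255 = 0.575977
d₁ = (ln(S/K) + (r+σ²/2)T) / (σ√T) = (ln(141.07/103.31) + (0.0077+0.3777²/2)·2.3255) / 0.575977 = (0.311522 + 0.183781) / 0.575977 = 0.859936
d₂ = d₁ − σ√T = 0.859936 − 0.575977 = 0.283959
e^{−rT} = 0.982253
N(d₁) = 0.805088,  N(d₂) = 0.611779
Call price V = S·N(d₁) − K·e^{−rT}·N(d₂) = 113.573727 − 62.081223 = 51.492504
φ(d₁) = (1/√(2π))·e^{−d₁²/2} = 0.275634
Θ = −S·φ(d₁)·σ/(2√T) − r·K·e^{−rT}·N(d₂) = −4.815324 − 0.478025 = -5.293349

price = 51.492504
Θ = -5.293349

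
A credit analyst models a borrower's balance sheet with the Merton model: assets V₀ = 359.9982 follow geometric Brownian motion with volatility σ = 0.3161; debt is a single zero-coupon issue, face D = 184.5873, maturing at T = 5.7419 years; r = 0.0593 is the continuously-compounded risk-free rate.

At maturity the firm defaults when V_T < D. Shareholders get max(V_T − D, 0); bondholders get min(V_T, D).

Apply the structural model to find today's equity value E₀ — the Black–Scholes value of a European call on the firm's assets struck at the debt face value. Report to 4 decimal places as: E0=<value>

Work the structural quantities from V₀ = 359.9982 against face 184.5873:
d₁ = [ln(V₀/D) + (r + σ²/2)T] / (σ√T)
   = [ln(359.9982/184.5873) + (0.0593 + 0.5·0.3161²)·5.7419] / (0.3161·√5.7419)
   = [0.667977 + 0.627358] / 0.757447 = 1.710132
d₂ = d₁ − σ√T = 1.710132 − 0.757447 = 0.952685
N(d₁) = 0.956379,  N(d₂) = 0.829625,  e^(−rT) = 0.711418
E₀ = V₀·N(d₁) − D·e^(−rT)·N(d₂)
   = 359.9982·0.956379 − 184.5873·0.711418·0.829625 = 235.349450

E0=235.3494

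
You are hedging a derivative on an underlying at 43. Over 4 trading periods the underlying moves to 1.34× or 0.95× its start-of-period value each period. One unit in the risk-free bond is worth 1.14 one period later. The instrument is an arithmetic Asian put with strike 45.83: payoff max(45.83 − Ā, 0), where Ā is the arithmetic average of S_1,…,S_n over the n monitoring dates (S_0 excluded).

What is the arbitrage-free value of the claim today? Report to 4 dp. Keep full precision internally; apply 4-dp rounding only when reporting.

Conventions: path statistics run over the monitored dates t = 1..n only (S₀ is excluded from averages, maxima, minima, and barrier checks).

Under the martingale measure an up-move has probability p* = 0.4872; value the claim as the probability-weighted average of per-path payoffs, discounted 4 periods at R = 1.14.
Enumerate all 2^4 = 16 price paths (U = up ×1.34, D = down ×0.95); each path with k up-moves has probability p*^k·(1−p*)^(4−k).
DDDD: Ā=37.8871, payoff=7.9429, prob=0.069161
UDDD: Ā=53.4407, payoff=0.0000, prob=0.065703
DUDD: Ā=49.2482, payoff=0.0000, prob=0.065703
UUDD: Ā=69.4660, payoff=0.0000, prob=0.062418
DDUD: Ā=45.2654, payoff=0.5646, prob=0.065703
UDUD: Ā=63.8480, payoff=0.0000, prob=0.062418
DUUD: Ā=59.6555, payoff=0.0000, prob=0.062418
UUUD: Ā=84.1457, payoff=0.0000, prob=0.059297
DDDU: Ā=41.4816, payoff=4.3484, prob=0.065703
UDDU: Ā=58.5109, payoff=0.0000, prob=0.062418
DUDU: Ā=54.3184, payoff=0.0000, prob=0.062418
UUDU: Ā=76.6176, payoff=0.0000, prob=0.059297
DDUU: Ā=50.3356, payoff=0.0000, prob=0.062418
UDUU: Ā=70.9997, payoff=0.0000, prob=0.059297
DUUU: Ā=66.8072, payoff=0.0000, prob=0.059297
UUUU: Ā=94.2332, payoff=0.0000, prob=0.056332
Price = Σ prob·payoff / R^4 = 0.872137 / 1.688960 = 0.5164

price = 0.5164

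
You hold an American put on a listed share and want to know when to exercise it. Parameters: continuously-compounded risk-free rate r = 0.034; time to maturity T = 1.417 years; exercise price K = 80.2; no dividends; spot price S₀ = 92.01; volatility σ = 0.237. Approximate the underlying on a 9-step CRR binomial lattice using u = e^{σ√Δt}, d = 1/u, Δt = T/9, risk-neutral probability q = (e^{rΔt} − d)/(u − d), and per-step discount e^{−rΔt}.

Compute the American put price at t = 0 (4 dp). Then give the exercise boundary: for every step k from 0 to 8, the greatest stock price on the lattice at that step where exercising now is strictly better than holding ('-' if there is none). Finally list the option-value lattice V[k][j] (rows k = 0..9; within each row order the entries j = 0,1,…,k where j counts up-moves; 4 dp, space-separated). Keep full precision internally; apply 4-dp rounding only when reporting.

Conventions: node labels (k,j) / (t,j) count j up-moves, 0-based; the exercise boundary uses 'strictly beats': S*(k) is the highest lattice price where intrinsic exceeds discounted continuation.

price = 3.7889
boundary = - - - - - 57.4950 63.1642 57.4950 63.1642
tree:
3.7889
5.7782 1.8793
8.5772 3.0960 0.7067
12.3361 4.9840 1.2782 0.1540
17.0981 7.7996 2.2771 0.3127 0.0000
22.7050 11.7841 3.9771 0.6351 0.0000 0.0000
27.8654 17.0358 6.7617 1.2899 0.0000 0.0000 0.0000
32.5626 22.7050 11.0605 2.6199 0.0000 0.0000 0.0000 0.0000
36.8382 27.8654 17.0358 5.3212 0.0000 0.0000 0.0000 0.0000 0.0000
40.7301 32.5626 22.7050 10.8076 0.0000 0.0000 0.0000 0.0000 0.0000 0.0000

Δt=0.15744  u=1.09860  d=0.91025  q=0.50500  discount=0.99466
step 9 (expiry): payoffs max(K−S,0) = 40.7301 32.5626 22.7050 10.8076 0.0000 0.0000 0.0000 0.0000 0.0000 0.0000
step 8: (k=8,j=0): S=43.3618, K−S=36.8382, hold=36.4101 ⇒ V=36.8382 exercise | (k=8,j=1): S=52.3346, K−S=27.8654, hold=27.4372 ⇒ V=27.8654 exercise | (k=8,j=2): S=63.1642, K−S=17.0358, hold=16.6076 ⇒ V=17.0358 exercise | (k=8,j=3): S=76.2348, K−S=3.9652, hold=5.3212 ⇒ V=5.3212 continue | (k=8,j=4): S=92.0100, K−S=0.0000, hold=0.0000 ⇒ V=0.0000 continue | (k=8,j=5): S=111.0496, K−S=0.0000, hold=0.0000 ⇒ V=0.0000 continue | (k=8,j=6): S=134.0291, K−S=0.0000, hold=0.0000 ⇒ V=0.0000 continue | (k=8,j=7): S=161.7637, K−S=0.0000, hold=0.0000 ⇒ V=0.0000 continue | (k=8,j=8): S=195.2374, K−S=0.0000, hold=0.0000 ⇒ V=0.0000 continue  boundary S*=63.1642
step 7: (k=7,j=0): S=47.6374, K−S=32.5626, hold=32.1344 ⇒ V=32.5626 exercise | (k=7,j=1): S=57.4950, K−S=22.7050, hold=22.2768 ⇒ V=22.7050 exercise | (k=7,j=2): S=69.3924, K−S=10.8076, hold=11.0605 ⇒ V=11.0605 continue | (k=7,j=3): S=83.7518, K−S=0.0000, hold=2.6199 ⇒ V=2.6199 continue | (k=7,j=4): S=101.0825, K−S=0.0000, hold=0.0000 ⇒ V=0.0000 continue | (k=7,j=5): S=121.9995, K−S=0.0000, hold=0.0000 ⇒ V=0.0000 continue | (k=7,j=6): S=147.2448, K−S=0.0000, hold=0.0000 ⇒ V=0.0000 continue | (k=7,j=7): S=177.7141, K−S=0.0000, hold=0.0000 ⇒ V=0.0000 continue  boundary S*=57.4950
step 6: (k=6,j=0): S=52.3346, K−S=27.8654, hold=27.4372 ⇒ V=27.8654 exercise | (k=6,j=1): S=63.1642, K−S=17.0358, hold=16.7347 ⇒ V=17.0358 exercise | (k=6,j=2): S=76.2348, K−S=3.9652, hold=6.7617 ⇒ V=6.7617 continue | (k=6,j=3): S=92.0100, K−S=0.0000, hold=1.2899 ⇒ V=1.2899 continue | (k=6,j=4): S=111.0496, K−S=0.0000, hold=0.0000 ⇒ V=0.0000 continue | (k=6,j=5): S=134.0291, K−S=0.0000, hold=0.0000 ⇒ V=0.0000 continue | (k=6,j=6): S=161.7637, K−S=0.0000, hold=0.0000 ⇒ V=0.0000 continue  boundary S*=63.1642
step 5: (k=5,j=0): S=57.4950, K−S=22.7050, hold=22.2768 ⇒ V=22.7050 exercise | (k=5,j=1): S=69.3924, K−S=10.8076, hold=11.7841 ⇒ V=11.7841 continue | (k=5,j=2): S=83.7518, K−S=0.0000, hold=3.9771 ⇒ V=3.9771 continue | (k=5,j=3): S=101.0825, K−S=0.0000, hold=0.6351 ⇒ V=0.6351 continue | (k=5,j=4): S=121.9995, K−S=0.0000, hold=0.0000 ⇒ V=0.0000 continue | (k=5,j=5): S=147.2448, K−S=0.0000, hold=0.0000 ⇒ V=0.0000 continue  boundary S*=57.4950
step 4: (k=4,j=0): S=63.1642, K−S=17.0358, hold=17.0981 ⇒ V=17.0981 continue | (k=4,j=1): S=76.2348, K−S=3.9652, hold=7.7996 ⇒ V=7.7996 continue | (k=4,j=2): S=92.0100, K−S=0.0000, hold=2.2771 ⇒ V=2.2771 continue | (k=4,j=3): S=111.0496, K−S=0.0000, hold=0.3127 ⇒ V=0.3127 continue | (k=4,j=4): S=134.0291, K−S=0.0000, hold=0.0000 ⇒ V=0.0000 continue  boundary S*=-
step 3: (k=3,j=0): S=69.3924, K−S=10.8076, hold=12.3361 ⇒ V=12.3361 continue | (k=3,j=1): S=83.7518, K−S=0.0000, hold=4.9840 ⇒ V=4.9840 continue | (k=3,j=2): S=101.0825, K−S=0.0000, hold=1.2782 ⇒ V=1.2782 continue | (k=3,j=3): S=121.9995, K−S=0.0000, hold=0.1540 ⇒ V=0.1540 continue  boundary S*=-
step 2: (k=2,j=0): S=76.2348, K−S=3.9652, hold=8.5772 ⇒ V=8.5772 continue | (k=2,j=1): S=92.0100, K−S=0.0000, hold=3.0960 ⇒ V=3.0960 continue | (k=2,j=2): S=111.0496, K−S=0.0000, hold=0.7067 ⇒ V=0.7067 continue  boundary S*=-
step 1: (k=1,j=0): S=83.7518, K−S=0.0000, hold=5.7782 ⇒ V=5.7782 continue | (k=1,j=1): S=101.0825, K−S=0.0000, hold=1.8793 ⇒ V=1.8793 continue  boundary S*=-
step 0: (k=0,j=0): S=92.0100, K−S=0.0000, hold=3.7889 ⇒ V=3.7889 continue  boundary S*=-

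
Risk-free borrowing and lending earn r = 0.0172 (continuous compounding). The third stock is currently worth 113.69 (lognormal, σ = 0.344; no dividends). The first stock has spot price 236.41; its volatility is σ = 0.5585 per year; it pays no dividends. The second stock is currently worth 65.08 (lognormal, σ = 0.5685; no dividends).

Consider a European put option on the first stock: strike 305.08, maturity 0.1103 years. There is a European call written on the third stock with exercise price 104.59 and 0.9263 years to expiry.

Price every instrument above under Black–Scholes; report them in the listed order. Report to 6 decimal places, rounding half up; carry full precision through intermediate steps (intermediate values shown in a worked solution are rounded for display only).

price(the first stock put K=305.08) = 70.057800
price(the third stock call K=104.59) = 20.247886

[the first stock put K=305.08]
σ√T = 0.5585·√0.1103 = 0.185486
d₁ = (ln(S/K) + (r+σ²/2)T) / (σ√T) = (ln(236.41/305.08) + (0.0172+0.5585²/2)·0.1103) / 0.185486 = (-0.255006 + 0.019100) / 0.185486 = -1.271831
d₂ = d₁ − σ√T = -1.271831 − 0.185486 = -1.457317
e^{−rT} = 0.998105
N(−d₁) = 0.898283,  N(−d₂) = 0.927486
price = K·e^{−rT}·N(−d₂) − S·N(−d₁) = 282.420992 − 212.363192 = 70.057800
[the third stock call K=104.59]
σ√T = 0.344·√0.9263 = 0.331081
d₁ = (ln(S/K) + (r+σ²/2)T) / (σ√T) = (ln(113.69/104.59) + (0.0172+0.344²/2)·0.9263) / 0.331081 = (0.083428 + 0.070740) / 0.331081 = 0.465648
d₂ = d₁ − σ√T = 0.465648 − 0.331081 = 0.134567
e^{−rT} = 0.984194
N(d₁) = 0.679266,  N(d₂) = 0.553523
price = S·N(d₁) − K·e^{−rT}·N(d₂) = 77.225777 − 56.977891 = 20.247886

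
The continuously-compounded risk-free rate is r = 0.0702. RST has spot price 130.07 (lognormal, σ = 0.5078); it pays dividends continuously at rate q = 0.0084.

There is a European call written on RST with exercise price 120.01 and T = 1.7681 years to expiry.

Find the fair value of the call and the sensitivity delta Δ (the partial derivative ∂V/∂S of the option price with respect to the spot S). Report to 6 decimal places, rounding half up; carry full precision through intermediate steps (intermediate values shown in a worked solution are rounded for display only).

price = 43.188418
Δ = 0.721137

σ√T = 0.5078·√1.7681 = 0.675221
d₁ = (ln(S/K) + (r−q+σ²/2)T) / (σ√T) = (ln(130.07/120.01) + (0.0702−0.0084+0.5078²/2)·1.7681) / 0.675221 = (0.080498 + 0.337230) / 0.675221 = 0.618654
d₂ = d₁ − σ√T = 0.618654 − 0.675221 = -0.056568
e^{−rT} = 0.883273
e^{−qT} = 0.985258
N(d₁) = 0.731928,  N(d₂) = 0.477445
Call price V = S·e^{−qT}·N(d₁) − K·e^{−rT}·N(d₂) = 93.798349 − 50.609931 = 43.188418
Δ = e^{−qT}·N(d₁) = 0.721137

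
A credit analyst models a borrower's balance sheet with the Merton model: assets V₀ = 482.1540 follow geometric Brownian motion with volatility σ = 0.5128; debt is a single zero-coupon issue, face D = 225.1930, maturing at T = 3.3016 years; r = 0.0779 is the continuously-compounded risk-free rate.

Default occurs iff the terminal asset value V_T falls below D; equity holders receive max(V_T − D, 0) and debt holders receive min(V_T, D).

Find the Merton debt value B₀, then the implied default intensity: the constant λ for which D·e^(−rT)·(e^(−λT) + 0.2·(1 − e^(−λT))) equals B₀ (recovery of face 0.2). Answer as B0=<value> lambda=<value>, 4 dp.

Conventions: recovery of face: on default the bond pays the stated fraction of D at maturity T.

Work the structural quantities from V₀ = 482.1540 against face 225.1930:
d₁ = [ln(V₀/D) + (r + σ²/2)T] / (σ√T)
   = [ln(482.1540/225.1930) + (0.0779 + 0.5·0.5128²)·3.3016] / (0.5128·√3.3016)
   = [0.761306 + 0.691295] / 0.931773 = 1.558964
d₂ = d₁ − σ√T = 1.558964 − 0.931773 = 0.627191
N(d₁) = 0.940498,  N(d₂) = 0.734733,  e^(−rT) = 0.773218
E₀ = V₀·N(d₁) − D·e^(−rT)·N(d₂)
   = 482.1540·0.940498 − 225.1930·0.773218·0.734733 = 325.530603
B₀ = V₀ − E₀ = 482.1540 − 325.530603 = 156.623397
e^(−λT) = (B₀·e^(rT)/D − 0.2)/(1 − 0.2) = (156.6234·1.293297/225.1930 − 0.2)/0.8 = 0.87437191
λ = −ln(0.87437191)/3.3016 = 0.040662

B0=156.6234 lambda=0.0407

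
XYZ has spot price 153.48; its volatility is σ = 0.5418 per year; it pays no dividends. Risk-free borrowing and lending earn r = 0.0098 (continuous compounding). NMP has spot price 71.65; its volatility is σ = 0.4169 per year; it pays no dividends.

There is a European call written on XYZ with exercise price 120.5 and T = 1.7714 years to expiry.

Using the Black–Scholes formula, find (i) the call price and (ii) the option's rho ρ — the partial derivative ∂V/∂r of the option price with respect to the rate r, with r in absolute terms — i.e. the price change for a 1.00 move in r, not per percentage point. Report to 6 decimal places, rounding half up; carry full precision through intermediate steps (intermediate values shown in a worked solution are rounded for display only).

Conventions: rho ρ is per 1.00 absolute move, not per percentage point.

σ√T = 0.5418·√1.7714 = 0.721103
d₁ = (ln(S/K) + (r+σ²/2)T) / (σ√T) = (ln(153.48/120.5) + (0.0098+0.5418²/2)·1.7714) / 0.721103 = (0.241921 + 0.277355) / 0.721103 = 0.720112
d₂ = d₁ − σ√T = 0.720112 − 0.721103 = -0.000991
e^{−rT} = 0.982790
N(d₁) = 0.764272,  N(d₂) = 0.499605
Call price V = S·N(d₁) − K·e^{−rT}·N(d₂) = 117.300469 − 59.166287 = 58.134182
ρ = K·T·e^{−rT}·N(d₂) = 104.807160

price = 58.134182
ρ = 104.807160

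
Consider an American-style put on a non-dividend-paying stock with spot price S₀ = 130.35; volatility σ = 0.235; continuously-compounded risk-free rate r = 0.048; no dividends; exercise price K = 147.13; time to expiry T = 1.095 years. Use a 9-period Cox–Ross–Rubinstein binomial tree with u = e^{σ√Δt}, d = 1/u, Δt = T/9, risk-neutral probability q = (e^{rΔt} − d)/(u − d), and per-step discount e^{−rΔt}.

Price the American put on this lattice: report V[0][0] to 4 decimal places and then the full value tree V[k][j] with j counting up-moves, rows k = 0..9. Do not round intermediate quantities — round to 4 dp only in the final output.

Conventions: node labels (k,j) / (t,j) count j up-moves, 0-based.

Δt=0.12167, u=1.08542, d=0.92130, q=0.51521, disc=e^(-rΔt)=0.99418
k=9 terminal: V=max(K-S,0) → 84.7967 73.6925 60.6101 45.1972 27.0386 5.6451 0.0000 0.0000 0.0000 0.0000
k=8: j=0 S=67.6580 intr=79.4720 cont=78.6153 V=79.4720[EX]; j=1 S=79.7108 intr=67.4192 cont=66.5625 V=67.4192[EX]; j=2 S=93.9107 intr=53.2193 cont=52.3626 V=53.2193[EX]; j=3 S=110.6402 intr=36.4898 cont=35.6331 V=36.4898[EX]; j=4 S=130.3500 intr=16.7800 cont=15.9233 V=16.7800[EX]; j=5 S=153.5709 intr=0.0000 cont=2.7208 V=2.7208[hold]; j=6 S=180.9285 intr=0.0000 cont=0.0000 V=0.0000[hold]; j=7 S=213.1597 intr=0.0000 cont=0.0000 V=0.0000[hold]; j=8 S=251.1326 intr=0.0000 cont=0.0000 V=0.0000[hold]
k=7: j=0 S=73.4375 intr=73.6925 cont=72.8358 V=73.6925[EX]; j=1 S=86.5199 intr=60.6101 cont=59.7534 V=60.6101[EX]; j=2 S=101.9328 intr=45.1972 cont=44.3405 V=45.1972[EX]; j=3 S=120.0914 intr=27.0386 cont=26.1818 V=27.0386[EX]; j=4 S=141.4849 intr=5.6451 cont=9.4811 V=9.4811[hold]; j=5 S=166.6894 intr=0.0000 cont=1.3113 V=1.3113[hold]; j=6 S=196.3840 intr=0.0000 cont=0.0000 V=0.0000[hold]; j=7 S=231.3685 intr=0.0000 cont=0.0000 V=0.0000[hold]
k=6: j=0 S=79.7108 intr=67.4192 cont=66.5625 V=67.4192[EX]; j=1 S=93.9107 intr=53.2193 cont=52.3626 V=53.2193[EX]; j=2 S=110.6402 intr=36.4898 cont=35.6331 V=36.4898[EX]; j=3 S=130.3500 intr=16.7800 cont=17.8881 V=17.8881[hold]; j=4 S=153.5709 intr=0.0000 cont=5.2413 V=5.2413[hold]; j=5 S=180.9285 intr=0.0000 cont=0.6320 V=0.6320[hold]; j=6 S=213.1597 intr=0.0000 cont=0.0000 V=0.0000[hold]
k=5: j=0 S=86.5199 intr=60.6101 cont=59.7534 V=60.6101[EX]; j=1 S=101.9328 intr=45.1972 cont=44.3405 V=45.1972[EX]; j=2 S=120.0914 intr=27.0386 cont=26.7494 V=27.0386[EX]; j=3 S=141.4849 intr=5.6451 cont=11.3061 V=11.3061[hold]; j=4 S=166.6894 intr=0.0000 cont=2.8499 V=2.8499[hold]; j=5 S=196.3840 intr=0.0000 cont=0.3046 V=0.3046[hold]
k=4: j=0 S=93.9107 intr=53.2193 cont=52.3626 V=53.2193[EX]; j=1 S=110.6402 intr=36.4898 cont=35.6331 V=36.4898[EX]; j=2 S=130.3500 intr=16.7800 cont=18.8229 V=18.8229[hold]; j=3 S=153.5709 intr=0.0000 cont=6.9090 V=6.9090[hold]; j=4 S=180.9285 intr=0.0000 cont=1.5296 V=1.5296[hold]
k=3: j=0 S=101.9328 intr=45.1972 cont=44.3405 V=45.1972[EX]; j=1 S=120.0914 intr=27.0386 cont=27.2282 V=27.2282[hold]; j=2 S=141.4849 intr=5.6451 cont=12.6109 V=12.6109[hold]; j=3 S=166.6894 intr=0.0000 cont=4.1134 V=4.1134[hold]
k=2: j=0 S=110.6402 intr=36.4898 cont=35.7302 V=36.4898[EX]; j=1 S=130.3500 intr=16.7800 cont=19.5826 V=19.5826[hold]; j=2 S=153.5709 intr=0.0000 cont=8.1850 V=8.1850[hold]
k=1: j=0 S=120.0914 intr=27.0386 cont=27.6173 V=27.6173[hold]; j=1 S=141.4849 intr=5.6451 cont=13.6306 V=13.6306[hold]
k=0: j=0 S=130.3500 intr=16.7800 cont=20.2924 V=20.2924[hold]

price = 20.2924
tree:
20.2924
27.6173 13.6306
36.4898 19.5826 8.1850
45.1972 27.2282 12.6109 4.1134
53.2193 36.4898 18.8229 6.9090 1.5296
60.6101 45.1972 27.0386 11.3061 2.8499 0.3046
67.4192 53.2193 36.4898 17.8881 5.2413 0.6320 0.0000
73.6925 60.6101 45.1972 27.0386 9.4811 1.3113 0.0000 0.0000
79.4720 67.4192 53.2193 36.4898 16.7800 2.7208 0.0000 0.0000 0.0000
84.7967 73.6925 60.6101 45.1972 27.0386 5.6451 0.0000 0.0000 0.0000 0.0000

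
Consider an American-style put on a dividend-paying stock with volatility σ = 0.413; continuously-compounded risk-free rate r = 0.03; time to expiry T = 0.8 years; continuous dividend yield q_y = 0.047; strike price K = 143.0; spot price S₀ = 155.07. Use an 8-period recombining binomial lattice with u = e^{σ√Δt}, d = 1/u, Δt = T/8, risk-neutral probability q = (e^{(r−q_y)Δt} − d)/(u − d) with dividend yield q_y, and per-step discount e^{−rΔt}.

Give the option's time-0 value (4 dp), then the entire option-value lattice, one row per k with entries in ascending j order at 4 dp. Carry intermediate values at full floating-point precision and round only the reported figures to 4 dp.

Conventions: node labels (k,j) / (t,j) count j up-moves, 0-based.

price = 17.0834
tree:
17.0834
23.5914 9.5829
31.6799 14.2848 4.1458
41.1964 20.7558 6.8094 1.0575
51.6627 29.2235 10.9872 1.9675 0.0000
62.2897 39.5700 17.3124 3.6607 0.0000 0.0000
72.1713 51.0613 26.3876 6.8109 0.0000 0.0000 0.0000
80.8431 62.2897 38.2613 12.6720 0.0000 0.0000 0.0000 0.0000
88.4531 72.1713 51.0295 23.5769 0.0000 0.0000 0.0000 0.0000 0.0000

Δt=0.10000, u=1.13951, d=0.87757, q=0.46091, disc=e^(-rΔt)=0.99700
k=8 terminal: V=max(K-S,0) → 88.4531 72.1713 51.0295 23.5769 0.0000 0.0000 0.0000 0.0000 0.0000
k=7: j=0 S=62.1569 intr=80.8431 cont=80.7062 V=80.8431[EX]; j=1 S=80.7103 intr=62.2897 cont=62.2398 V=62.2897[EX]; j=2 S=104.8017 intr=38.1983 cont=38.2613 V=38.2613[hold]; j=3 S=136.0843 intr=6.9157 cont=12.6720 V=12.6720[hold]; j=4 S=176.7045 intr=0.0000 cont=0.0000 V=0.0000[hold]; j=5 S=229.4495 intr=0.0000 cont=0.0000 V=0.0000[hold]; j=6 S=297.9385 intr=0.0000 cont=0.0000 V=0.0000[hold]; j=7 S=386.8709 intr=0.0000 cont=0.0000 V=0.0000[hold]
k=6: j=0 S=70.8287 intr=72.1713 cont=72.0751 V=72.1713[EX]; j=1 S=91.9705 intr=51.0295 cont=51.0613 V=51.0613[hold]; j=2 S=119.4231 intr=23.5769 cont=26.3876 V=26.3876[hold]; j=3 S=155.0700 intr=0.0000 cont=6.8109 V=6.8109[hold]; j=4 S=201.3573 intr=0.0000 cont=0.0000 V=0.0000[hold]; j=5 S=261.4609 intr=0.0000 cont=0.0000 V=0.0000[hold]; j=6 S=339.5051 intr=0.0000 cont=0.0000 V=0.0000[hold]
k=5: j=0 S=80.7103 intr=62.2897 cont=62.2544 V=62.2897[EX]; j=1 S=104.8017 intr=38.1983 cont=39.5700 V=39.5700[hold]; j=2 S=136.0843 intr=6.9157 cont=17.3124 V=17.3124[hold]; j=3 S=176.7045 intr=0.0000 cont=3.6607 V=3.6607[hold]; j=4 S=229.4495 intr=0.0000 cont=0.0000 V=0.0000[hold]; j=5 S=297.9385 intr=0.0000 cont=0.0000 V=0.0000[hold]
k=4: j=0 S=91.9705 intr=51.0295 cont=51.6627 V=51.6627[hold]; j=1 S=119.4231 intr=23.5769 cont=29.2235 V=29.2235[hold]; j=2 S=155.0700 intr=0.0000 cont=10.9872 V=10.9872[hold]; j=3 S=201.3573 intr=0.0000 cont=1.9675 V=1.9675[hold]; j=4 S=261.4609 intr=0.0000 cont=0.0000 V=0.0000[hold]
k=3: j=0 S=104.8017 intr=38.1983 cont=41.1964 V=41.1964[hold]; j=1 S=136.0843 intr=6.9157 cont=20.7558 V=20.7558[hold]; j=2 S=176.7045 intr=0.0000 cont=6.8094 V=6.8094[hold]; j=3 S=229.4495 intr=0.0000 cont=1.0575 V=1.0575[hold]
k=2: j=0 S=119.4231 intr=23.5769 cont=31.6799 V=31.6799[hold]; j=1 S=155.0700 intr=0.0000 cont=14.2848 V=14.2848[hold]; j=2 S=201.3573 intr=0.0000 cont=4.1458 V=4.1458[hold]
k=1: j=0 S=136.0843 intr=6.9157 cont=23.5914 V=23.5914[hold]; j=1 S=176.7045 intr=0.0000 cont=9.5829 V=9.5829[hold]
k=0: j=0 S=155.0700 intr=0.0000 cont=17.0834 V=17.0834[hold]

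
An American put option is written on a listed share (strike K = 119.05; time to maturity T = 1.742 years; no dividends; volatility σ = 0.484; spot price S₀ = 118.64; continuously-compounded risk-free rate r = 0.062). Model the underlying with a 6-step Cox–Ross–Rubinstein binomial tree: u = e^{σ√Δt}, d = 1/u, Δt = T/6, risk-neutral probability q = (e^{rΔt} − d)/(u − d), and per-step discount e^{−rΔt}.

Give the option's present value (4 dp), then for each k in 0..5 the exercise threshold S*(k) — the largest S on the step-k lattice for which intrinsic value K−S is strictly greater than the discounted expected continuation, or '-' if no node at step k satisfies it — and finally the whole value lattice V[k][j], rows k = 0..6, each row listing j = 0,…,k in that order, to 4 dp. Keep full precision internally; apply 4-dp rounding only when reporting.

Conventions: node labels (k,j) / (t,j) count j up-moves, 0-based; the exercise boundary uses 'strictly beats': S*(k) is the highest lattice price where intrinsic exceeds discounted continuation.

Δt=0.29033, u=1.29796, d=0.77044, q=0.46960, disc=e^(-rΔt)=0.98216
k=6 terminal: V=max(K-S,0) → 94.2376 77.2487 48.6277 0.4100 0.0000 0.0000 0.0000
k=5: j=0 S=32.2054 intr=86.8446 cont=84.7208 V=86.8446[EX]; j=1 S=54.2563 intr=64.7937 cont=62.6699 V=64.7937[EX]; j=2 S=91.4052 intr=27.6448 cont=25.5210 V=27.6448[EX]; j=3 S=153.9897 intr=0.0000 cont=0.2136 V=0.2136[hold]; j=4 S=259.4253 intr=0.0000 cont=0.0000 V=0.0000[hold]; j=5 S=437.0521 intr=0.0000 cont=0.0000 V=0.0000[hold]  S*(5)=91.4052
k=4: j=0 S=41.8013 intr=77.2487 cont=75.1249 V=77.2487[EX]; j=1 S=70.4223 intr=48.6277 cont=46.5039 V=48.6277[EX]; j=2 S=118.6400 intr=0.4100 cont=14.4997 V=14.4997[hold]; j=3 S=199.8720 intr=0.0000 cont=0.1113 V=0.1113[hold]; j=4 S=336.7230 intr=0.0000 cont=0.0000 V=0.0000[hold]  S*(4)=70.4223
k=3: j=0 S=54.2563 intr=64.7937 cont=62.6699 V=64.7937[EX]; j=1 S=91.4052 intr=27.6448 cont=32.0195 V=32.0195[hold]; j=2 S=153.9897 intr=0.0000 cont=7.6047 V=7.6047[hold]; j=3 S=259.4253 intr=0.0000 cont=0.0580 V=0.0580[hold]  S*(3)=54.2563
k=2: j=0 S=70.4223 intr=48.6277 cont=48.5216 V=48.6277[EX]; j=1 S=118.6400 intr=0.4100 cont=20.1876 V=20.1876[hold]; j=2 S=199.8720 intr=0.0000 cont=3.9883 V=3.9883[hold]  S*(2)=70.4223
k=1: j=0 S=91.4052 intr=27.6448 cont=34.6429 V=34.6429[hold]; j=1 S=153.9897 intr=0.0000 cont=12.3560 V=12.3560[hold]  S*(1)=-
k=0: j=0 S=118.6400 intr=0.4100 cont=23.7456 V=23.7456[hold]  S*(0)=-

price = 23.7456
boundary = - - 70.4223 54.2563 70.4223 91.4052
tree:
23.7456
34.6429 12.3560
48.6277 20.1876 3.9883
64.7937 32.0195 7.6047 0.0580
77.2487 48.6277 14.4997 0.1113 0.0000
86.8446 64.7937 27.6448 0.2136 0.0000 0.0000
94.2376 77.2487 48.6277 0.4100 0.0000 0.0000 0.0000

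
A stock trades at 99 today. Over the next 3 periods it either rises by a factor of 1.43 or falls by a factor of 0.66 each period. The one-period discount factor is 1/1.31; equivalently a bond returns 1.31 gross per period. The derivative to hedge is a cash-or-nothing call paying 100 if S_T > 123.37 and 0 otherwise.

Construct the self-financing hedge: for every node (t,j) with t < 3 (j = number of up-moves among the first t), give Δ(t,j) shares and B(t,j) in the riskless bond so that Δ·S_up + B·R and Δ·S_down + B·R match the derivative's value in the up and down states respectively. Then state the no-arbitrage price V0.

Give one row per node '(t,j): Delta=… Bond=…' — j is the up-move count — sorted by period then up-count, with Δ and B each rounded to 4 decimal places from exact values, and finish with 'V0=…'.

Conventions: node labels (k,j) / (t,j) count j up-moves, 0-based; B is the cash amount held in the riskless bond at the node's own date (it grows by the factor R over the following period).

Since d<R<u, set p* = (R−d)/(u−d) = 0.8442; price each node as the discounted p*-expectation of its children.
Terminal payoffs: V(3,0)=0.0000, V(3,1)=0.0000, V(3,2)=100.0000, V(3,3)=100.0000
Node (2,0) S=43.1244: V=(p*·0.0000+(1−p*)·0.0000)/1.31=0.0000; Δ=(0.0000−0.0000)/(61.6679−28.4621)=0.0000; B=V−Δ·S=0.0000
Node (2,1) S=93.4362: V=(p*·100.0000+(1−p*)·0.0000)/1.31=64.4394; Δ=(100.0000−0.0000)/(133.6138−61.6679)=1.3899; B=V−Δ·S=-65.4308
Node (2,2) S=202.4451: V=(p*·100.0000+(1−p*)·100.0000)/1.31=76.3359; Δ=(100.0000−100.0000)/(289.4965−133.6138)=0.0000; B=V−Δ·S=76.3359
Node (1,0) S=65.3400: V=(p*·64.4394+(1−p*)·0.0000)/1.31=41.5243; Δ=(64.4394−0.0000)/(93.4362−43.1244)=1.2808; B=V−Δ·S=-42.1632
Node (1,1) S=141.5700: V=(p*·76.3359+(1−p*)·64.4394)/1.31=56.8564; Δ=(76.3359−64.4394)/(202.4451−93.4362)=0.1091; B=V−Δ·S=41.4064
Node (0,0) S=99.0000: V=(p*·56.8564+(1−p*)·41.5243)/1.31=41.5778; Δ=(56.8564−41.5243)/(141.5700−65.3400)=0.2011; B=V−Δ·S=21.6661
Check: Δ(0,0)·S0 + B(0,0) = 41.5778 = V0.

(0,0): Delta=0.2011 Bond=21.6661
(1,0): Delta=1.2808 Bond=-42.1632
(1,1): Delta=0.1091 Bond=41.4064
(2,0): Delta=0.0000 Bond=0.0000
(2,1): Delta=1.3899 Bond=-65.4308
(2,2): Delta=0.0000 Bond=76.3359
V0=41.5778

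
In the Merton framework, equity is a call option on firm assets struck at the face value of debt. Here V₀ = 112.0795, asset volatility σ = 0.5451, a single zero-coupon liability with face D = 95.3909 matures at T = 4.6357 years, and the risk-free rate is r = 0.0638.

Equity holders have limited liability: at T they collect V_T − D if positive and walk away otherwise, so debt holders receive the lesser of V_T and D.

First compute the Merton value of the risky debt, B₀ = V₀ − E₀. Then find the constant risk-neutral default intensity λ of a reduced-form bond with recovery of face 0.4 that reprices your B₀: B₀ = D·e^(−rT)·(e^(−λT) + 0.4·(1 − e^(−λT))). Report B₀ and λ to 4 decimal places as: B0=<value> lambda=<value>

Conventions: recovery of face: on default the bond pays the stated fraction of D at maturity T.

Work the structural quantities from V₀ = 112.0795 against face 95.3909:
d₁ = [ln(V₀/D) + (r + σ²/2)T] / (σ√T)
   = [ln(112.0795/95.3909) + (0.0638 + 0.5·0.5451²)·4.6357] / (0.5451·√4.6357)
   = [0.161225 + 0.984470] / 1.173637 = 0.976192
d₂ = d₁ − σ√T = 0.976192 − 1.173637 = -0.197445
N(d₁) = 0.835515,  N(d₂) = 0.421740,  e^(−rT) = 0.743968
E₀ = V₀·N(d₁) − D·e^(−rT)·N(d₂)
   = 112.0795·0.835515 − 95.3909·0.743968·0.421740 = 63.714231
B₀ = V₀ − E₀ = 112.0795 − 63.714231 = 48.365269
e^(−λT) = (B₀·e^(rT)/D − 0.4)/(1 − 0.4) = (48.3653·1.344144/95.3909 − 0.4)/0.6 = 0.46918497
λ = −ln(0.46918497)/4.6357 = 0.163246

B0=48.3653 lambda=0.1632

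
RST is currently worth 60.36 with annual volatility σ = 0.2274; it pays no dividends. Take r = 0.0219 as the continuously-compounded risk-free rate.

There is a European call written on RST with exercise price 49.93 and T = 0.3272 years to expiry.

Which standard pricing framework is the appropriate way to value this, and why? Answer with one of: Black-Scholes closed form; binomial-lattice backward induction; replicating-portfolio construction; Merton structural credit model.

framework: Black-Scholes closed form

Key observation: everything needed for the exact continuous-time valuation of the European call on RST (strike 49.93) is given, and no feature rules the closed form out.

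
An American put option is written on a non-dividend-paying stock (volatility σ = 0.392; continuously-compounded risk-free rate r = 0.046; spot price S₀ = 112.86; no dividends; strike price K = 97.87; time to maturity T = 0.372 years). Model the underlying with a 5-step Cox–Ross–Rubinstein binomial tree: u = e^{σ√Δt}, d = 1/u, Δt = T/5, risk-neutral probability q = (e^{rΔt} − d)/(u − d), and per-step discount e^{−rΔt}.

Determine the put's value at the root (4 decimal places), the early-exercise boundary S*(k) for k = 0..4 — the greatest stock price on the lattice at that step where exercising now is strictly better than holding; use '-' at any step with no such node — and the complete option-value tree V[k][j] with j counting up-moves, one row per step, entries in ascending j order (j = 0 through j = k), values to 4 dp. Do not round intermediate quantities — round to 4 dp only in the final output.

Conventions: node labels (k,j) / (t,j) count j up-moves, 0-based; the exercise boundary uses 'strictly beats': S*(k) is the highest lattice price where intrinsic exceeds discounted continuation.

price = 3.7210
boundary = - - - - 73.5860
tree:
3.7210
6.2836 1.0723
10.3275 2.1068 0.0000
16.3255 4.1394 0.0000 0.0000
24.2840 8.1331 0.0000 0.0000 0.0000
31.7460 15.9799 0.0000 0.0000 0.0000 0.0000

Δt=0.07440, u=1.11285, d=0.89859, q=0.48930, disc=e^(-rΔt)=0.99658
k=5 terminal: V=max(K-S,0) → 31.7460 15.9799 0.0000 0.0000 0.0000 0.0000
k=4: j=0 S=73.5860 intr=24.2840 cont=23.9496 V=24.2840[EX]; j=1 S=91.1313 intr=6.7387 cont=8.1331 V=8.1331[hold]; j=2 S=112.8600 intr=0.0000 cont=0.0000 V=0.0000[hold]; j=3 S=139.7695 intr=0.0000 cont=0.0000 V=0.0000[hold]; j=4 S=173.0952 intr=0.0000 cont=0.0000 V=0.0000[hold]  S*(4)=73.5860
k=3: j=0 S=81.8901 intr=15.9799 cont=16.3255 V=16.3255[hold]; j=1 S=101.4154 intr=0.0000 cont=4.1394 V=4.1394[hold]; j=2 S=125.5961 intr=0.0000 cont=0.0000 V=0.0000[hold]; j=3 S=155.5424 intr=0.0000 cont=0.0000 V=0.0000[hold]  S*(3)=-
k=2: j=0 S=91.1313 intr=6.7387 cont=10.3275 V=10.3275[hold]; j=1 S=112.8600 intr=0.0000 cont=2.1068 V=2.1068[hold]; j=2 S=139.7695 intr=0.0000 cont=0.0000 V=0.0000[hold]  S*(2)=-
k=1: j=0 S=101.4154 intr=0.0000 cont=6.2836 V=6.2836[hold]; j=1 S=125.5961 intr=0.0000 cont=1.0723 V=1.0723[hold]  S*(1)=-
k=0: j=0 S=112.8600 intr=0.0000 cont=3.7210 V=3.7210[hold]  S*(0)=-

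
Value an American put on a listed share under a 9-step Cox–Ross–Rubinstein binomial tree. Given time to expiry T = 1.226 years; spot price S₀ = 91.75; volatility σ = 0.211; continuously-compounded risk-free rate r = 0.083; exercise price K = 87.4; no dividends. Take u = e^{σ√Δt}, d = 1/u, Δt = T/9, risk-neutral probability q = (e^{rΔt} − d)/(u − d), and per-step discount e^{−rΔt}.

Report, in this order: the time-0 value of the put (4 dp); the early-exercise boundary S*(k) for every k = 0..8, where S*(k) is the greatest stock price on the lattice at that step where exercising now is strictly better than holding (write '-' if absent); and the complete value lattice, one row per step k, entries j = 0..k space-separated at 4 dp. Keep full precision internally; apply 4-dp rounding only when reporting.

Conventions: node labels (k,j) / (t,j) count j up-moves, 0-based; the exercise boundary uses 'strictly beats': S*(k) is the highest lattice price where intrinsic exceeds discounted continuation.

price = 3.7789
boundary = - - - 72.6344 67.1925 72.6344 67.1925 72.6344 78.5169
tree:
3.7789
6.1246 1.9641
9.6573 3.4003 0.8457
14.7656 5.7343 1.5871 0.2649
20.2075 9.3733 2.9162 0.5475 0.0423
25.2417 14.7656 5.2155 1.1211 0.0959 0.0000
29.8986 20.2075 8.9992 2.2701 0.2172 0.0000 0.0000
34.2067 25.2417 14.7656 4.5318 0.4920 0.0000 0.0000 0.0000
38.1920 29.8986 20.2075 8.8831 1.1144 0.0000 0.0000 0.0000 0.0000
41.8788 34.2067 25.2417 14.7656 2.5240 0.0000 0.0000 0.0000 0.0000 0.0000

params: Δt=0.13622 u=1.08099 d=0.92508 q=0.55347 e^(-rΔt)=0.98876
t_9 payoffs: 41.8788 34.2067 25.2417 14.7656 2.5240 0.0000 0.0000 0.0000 0.0000 0.0000
t_8: node(8,0) S=49.2080 payoff=38.1920 vs cont=37.2094 → 38.1920 [stop]  node(8,1) S=57.5014 payoff=29.8986 vs cont=28.9160 → 29.8986 [stop]  node(8,2) S=67.1925 payoff=20.2075 vs cont=19.2249 → 20.2075 [stop]  node(8,3) S=78.5169 payoff=8.8831 vs cont=7.9004 → 8.8831 [stop]  node(8,4) S=91.7500 payoff=0.0000 vs cont=1.1144 → 1.1144 [wait]  node(8,5) S=107.2133 payoff=0.0000 vs cont=0.0000 → 0.0000 [wait]  node(8,6) S=125.2828 payoff=0.0000 vs cont=0.0000 → 0.0000 [wait]  node(8,7) S=146.3976 payoff=0.0000 vs cont=0.0000 → 0.0000 [wait]  node(8,8) S=171.0711 payoff=0.0000 vs cont=0.0000 → 0.0000 [wait]  ⇒ S*(8)=78.5169
t_7: node(7,0) S=53.1933 payoff=34.2067 vs cont=33.2241 → 34.2067 [stop]  node(7,1) S=62.1583 payoff=25.2417 vs cont=24.2590 → 25.2417 [stop]  node(7,2) S=72.6344 payoff=14.7656 vs cont=13.7830 → 14.7656 [stop]  node(7,3) S=84.8760 payoff=2.5240 vs cont=4.5318 → 4.5318 [wait]  node(7,4) S=99.1808 payoff=0.0000 vs cont=0.4920 → 0.4920 [wait]  node(7,5) S=115.8964 payoff=0.0000 vs cont=0.0000 → 0.0000 [wait]  node(7,6) S=135.4293 payoff=0.0000 vs cont=0.0000 → 0.0000 [wait]  node(7,7) S=158.2543 payoff=0.0000 vs cont=0.0000 → 0.0000 [wait]  ⇒ S*(7)=72.6344
t_6: node(6,0) S=57.5014 payoff=29.8986 vs cont=28.9160 → 29.8986 [stop]  node(6,1) S=67.1925 payoff=20.2075 vs cont=19.2249 → 20.2075 [stop]  node(6,2) S=78.5169 payoff=8.8831 vs cont=8.9992 → 8.9992 [wait]  node(6,3) S=91.7500 payoff=0.0000 vs cont=2.2701 → 2.2701 [wait]  node(6,4) S=107.2133 payoff=0.0000 vs cont=0.2172 → 0.2172 [wait]  node(6,5) S=125.2828 payoff=0.0000 vs cont=0.0000 → 0.0000 [wait]  node(6,6) S=146.3976 payoff=0.0000 vs cont=0.0000 → 0.0000 [wait]  ⇒ S*(6)=67.1925
t_5: node(5,0) S=62.1583 payoff=25.2417 vs cont=24.2590 → 25.2417 [stop]  node(5,1) S=72.6344 payoff=14.7656 vs cont=13.8466 → 14.7656 [stop]  node(5,2) S=84.8760 payoff=2.5240 vs cont=5.2155 → 5.2155 [wait]  node(5,3) S=99.1808 payoff=0.0000 vs cont=1.1211 → 1.1211 [wait]  node(5,4) S=115.8964 payoff=0.0000 vs cont=0.0959 → 0.0959 [wait]  node(5,5) S=135.4293 payoff=0.0000 vs cont=0.0000 → 0.0000 [wait]  ⇒ S*(5)=72.6344
t_4: node(4,0) S=67.1925 payoff=20.2075 vs cont=19.2249 → 20.2075 [stop]  node(4,1) S=78.5169 payoff=8.8831 vs cont=9.3733 → 9.3733 [wait]  node(4,2) S=91.7500 payoff=0.0000 vs cont=2.9162 → 2.9162 [wait]  node(4,3) S=107.2133 payoff=0.0000 vs cont=0.5475 → 0.5475 [wait]  node(4,4) S=125.2828 payoff=0.0000 vs cont=0.0423 → 0.0423 [wait]  ⇒ S*(4)=67.1925
t_3: node(3,0) S=72.6344 payoff=14.7656 vs cont=14.0513 → 14.7656 [stop]  node(3,1) S=84.8760 payoff=2.5240 vs cont=5.7343 → 5.7343 [wait]  node(3,2) S=99.1808 payoff=0.0000 vs cont=1.5871 → 1.5871 [wait]  node(3,3) S=115.8964 payoff=0.0000 vs cont=0.2649 → 0.2649 [wait]  ⇒ S*(3)=72.6344
t_2: node(2,0) S=78.5169 payoff=8.8831 vs cont=9.6573 → 9.6573 [wait]  node(2,1) S=91.7500 payoff=0.0000 vs cont=3.4003 → 3.4003 [wait]  node(2,2) S=107.2133 payoff=0.0000 vs cont=0.8457 → 0.8457 [wait]  ⇒ S*(2)=-
t_1: node(1,0) S=84.8760 payoff=2.5240 vs cont=6.1246 → 6.1246 [wait]  node(1,1) S=99.1808 payoff=0.0000 vs cont=1.9641 → 1.9641 [wait]  ⇒ S*(1)=-
t_0: node(0,0) S=91.7500 payoff=0.0000 vs cont=3.7789 → 3.7789 [wait]  ⇒ S*(0)=-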